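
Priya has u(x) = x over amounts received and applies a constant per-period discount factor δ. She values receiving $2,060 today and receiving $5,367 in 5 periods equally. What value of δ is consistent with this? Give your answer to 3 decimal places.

δ ≈ 0.826

Equating discounted utilities: u(2060) = δ^5·u(5367) ⇒ δ^5 = u(2060)/u(5367).
With u(x) = x: δ^5 = 2060/5367 = 0.38383.
Taking the 5th root: δ = 0.38383^(1/5) ≈ 0.826.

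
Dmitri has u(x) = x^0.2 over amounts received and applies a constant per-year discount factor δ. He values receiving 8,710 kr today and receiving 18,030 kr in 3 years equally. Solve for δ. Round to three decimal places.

δ ≈ 0.953

Equating discounted utilities: u(8710) = δ^3·u(18030) ⇒ δ^3 = u(8710)/u(18030).
With u(x) = x^0.2: δ^3 = 8710^0.2/18030^0.2 = (8710/18030)^0.2 = 0.86458.
So δ = 0.86458^(1/3) ≈ 0.953.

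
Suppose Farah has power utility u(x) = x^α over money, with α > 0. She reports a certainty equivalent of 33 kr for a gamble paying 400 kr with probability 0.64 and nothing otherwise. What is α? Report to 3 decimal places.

The lottery's expected utility is 0.64·u(400) + 0.36·u(0) = 0.64·400^α (since u(0) = 0 for α > 0).
Equating: 33^α = 0.64·400^α, i.e. 0.0825^α = 0.64.
Taking logs: α·ln(33/400) = ln(0.64), so α = -0.446287 / -2.494957 ≈ 0.179.

α ≈ 0.179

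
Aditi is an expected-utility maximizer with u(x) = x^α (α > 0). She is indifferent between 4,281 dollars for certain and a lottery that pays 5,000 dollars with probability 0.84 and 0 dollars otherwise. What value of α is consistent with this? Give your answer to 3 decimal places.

EU(lottery) = 0.84·5000^α + 0.16·0 = 0.84·5000^α.
Setting u(4281) equal to that: 4281^α = 0.84·5000^α ⇒ (4281/5000)^α = 0.84.
α = ln(0.84) / ln(4281/5000) = -0.174353/-0.155251 ≈ 1.123.

α ≈ 1.123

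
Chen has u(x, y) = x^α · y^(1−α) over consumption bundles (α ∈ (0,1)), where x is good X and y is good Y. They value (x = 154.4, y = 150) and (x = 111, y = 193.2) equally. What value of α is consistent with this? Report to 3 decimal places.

Set the two utilities equal: 154.4^α·150^(1−α) = 111^α·193.2^(1−α).
Rearrange to (154.4/111)^α = (193.2/150)^(1−α) and take logs: α·0.330016 = (1−α)·0.253091.
So α/(1−α) = (0.253091)/(0.330016) = 0.766905, and α = 0.766905/1.766905 ≈ 0.434.

α ≈ 0.434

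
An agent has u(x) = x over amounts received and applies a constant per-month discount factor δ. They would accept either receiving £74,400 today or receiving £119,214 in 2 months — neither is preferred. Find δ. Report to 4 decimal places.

δ ≈ 0.7900

Indifference means u(74400) = δ^2 · u(119214), so δ^2 = u(74400)/u(119214).
With u(x) = x: δ^2 = 74400/119214 = 0.62409.
So δ = 0.62409^(1/2) ≈ 0.7900.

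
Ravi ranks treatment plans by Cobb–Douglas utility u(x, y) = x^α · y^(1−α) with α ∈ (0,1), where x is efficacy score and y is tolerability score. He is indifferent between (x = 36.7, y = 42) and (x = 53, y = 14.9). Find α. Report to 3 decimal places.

α ≈ 0.738

The Cobb–Douglas utilities coincide, so 36.7^α·42^(1−α) = 53^α·14.9^(1−α).
Rearrange to (36.7/53)^α = (14.9/42)^(1−α) and take logs: α·-0.367515 = (1−α)·-1.036308.
So α/(1−α) = (-1.036308)/(-0.367515) = 2.819771, and α = 2.819771/3.819771 ≈ 0.738.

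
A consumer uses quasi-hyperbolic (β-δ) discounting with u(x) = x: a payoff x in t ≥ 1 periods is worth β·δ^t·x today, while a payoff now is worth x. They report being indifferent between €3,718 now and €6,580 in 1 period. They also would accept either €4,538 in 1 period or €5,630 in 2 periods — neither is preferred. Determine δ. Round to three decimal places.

From the later pair, β·δ^1·4538 = β·δ^2·5630; dividing through, δ = 4538/5630 = 0.80604.

δ ≈ 0.806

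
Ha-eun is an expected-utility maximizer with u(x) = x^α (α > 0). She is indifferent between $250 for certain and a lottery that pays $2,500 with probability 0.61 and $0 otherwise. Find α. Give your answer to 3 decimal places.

α ≈ 0.215

EU(lottery) = 0.61·2500^α + 0.39·0 = 0.61·2500^α.
Setting u(250) equal to that: 250^α = 0.61·2500^α ⇒ (250/2500)^α = 0.61.
Taking logs: α·ln(250/2500) = ln(0.61), so α = -0.494296 / -2.302585 ≈ 0.215.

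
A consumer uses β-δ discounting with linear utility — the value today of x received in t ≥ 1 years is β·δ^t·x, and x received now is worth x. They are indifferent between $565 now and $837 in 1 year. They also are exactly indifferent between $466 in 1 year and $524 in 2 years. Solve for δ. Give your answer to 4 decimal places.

δ ≈ 0.8893

From the later pair, β·δ^1·466 = β·δ^2·524; dividing through, δ = 466/524 = 0.88931.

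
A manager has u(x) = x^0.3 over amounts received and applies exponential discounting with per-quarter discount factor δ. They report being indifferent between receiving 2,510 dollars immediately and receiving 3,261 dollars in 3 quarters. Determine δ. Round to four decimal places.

Equating discounted utilities: u(2510) = δ^3·u(3261) ⇒ δ^3 = u(2510)/u(3261).
Since u(x) = x^0.3, δ^3 = (2510/3261)^0.3 = 0.76970^0.3 = 0.92448.
So δ = 0.92448^(1/3) ≈ 0.9742.

δ ≈ 0.9742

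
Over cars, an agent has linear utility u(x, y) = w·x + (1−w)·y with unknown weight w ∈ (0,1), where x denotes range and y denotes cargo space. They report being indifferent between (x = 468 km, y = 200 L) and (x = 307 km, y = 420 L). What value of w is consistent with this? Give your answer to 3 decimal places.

w = 0.577

Indifference: w·468 + (1−w)·200 = w·307 + (1−w)·420.
Rearranging, 161·w − 220·(1−w) = 0.
Hence w = 220/(161+220) = 220/381 = 0.577.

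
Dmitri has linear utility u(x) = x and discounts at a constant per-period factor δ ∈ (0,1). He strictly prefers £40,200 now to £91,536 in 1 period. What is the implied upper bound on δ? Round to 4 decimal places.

Under u(x) = x this choice says 40200 > δ·91536.
Dividing through by 91536 gives δ < 0.43917.

δ < 0.4392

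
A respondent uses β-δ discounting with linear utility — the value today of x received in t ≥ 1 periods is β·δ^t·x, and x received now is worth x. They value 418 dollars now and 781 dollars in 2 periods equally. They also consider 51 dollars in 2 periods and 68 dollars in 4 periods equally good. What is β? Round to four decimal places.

The second indifference involves only future payoffs, so β cancels: β·δ^2·51 = β·δ^4·68, giving δ^2 = 51/68 = 0.75000, so δ = 0.86603.
Substituting δ into 418 = β·δ^2·781: β = 418/(585.750) ≈ 0.7136.

β ≈ 0.7136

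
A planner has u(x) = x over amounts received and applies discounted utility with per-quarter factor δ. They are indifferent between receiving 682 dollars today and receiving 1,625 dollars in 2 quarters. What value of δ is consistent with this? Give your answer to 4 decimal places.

δ ≈ 0.6478

The payoff in 2 quarters is discounted by δ^2, so u(682) = δ^2·u(1625) and δ^2 = u(682)/u(1625).
With u(x) = x: δ^2 = 682/1625 = 0.41969.
Taking the square root: δ = 0.41969^(1/2) ≈ 0.6478.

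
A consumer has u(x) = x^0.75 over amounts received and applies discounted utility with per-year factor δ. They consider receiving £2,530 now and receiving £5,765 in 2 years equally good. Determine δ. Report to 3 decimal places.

δ ≈ 0.734

The payoff in 2 years is discounted by δ^2, so u(2530) = δ^2·u(5765) and δ^2 = u(2530)/u(5765).
With u(x) = x^0.75: δ^2 = 2530^0.75/5765^0.75 = (2530/5765)^0.75 = 0.53919.
Hence δ = (0.53919)^(1/2) = 0.73429.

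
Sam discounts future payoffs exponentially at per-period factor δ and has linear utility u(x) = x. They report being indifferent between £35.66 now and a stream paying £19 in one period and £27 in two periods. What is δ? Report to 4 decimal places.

δ ≈ 0.8500

Equating present values: 35.66 = 19δ + 27δ².
That is, 27δ² + 19δ − 35.66 = 0, a quadratic in δ.
The positive root is δ = [−19 + √(19² + 4·27·35.66)] / (2·27) = (−19 + 64.902)/54 ≈ 0.8500.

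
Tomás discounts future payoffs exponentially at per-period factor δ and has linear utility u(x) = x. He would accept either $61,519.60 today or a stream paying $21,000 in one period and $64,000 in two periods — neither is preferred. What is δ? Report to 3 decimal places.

δ ≈ 0.830

Present value of the stream is 21000·δ + 64000·δ². Indifference gives 21000δ + 64000δ² = 61519.60.
Rearranged: 64000δ² + 21000δ − 61519.60 = 0.
By the quadratic formula (taking the positive root), δ = (−21000 + √16190017600.00) / 128000 ≈ 0.830.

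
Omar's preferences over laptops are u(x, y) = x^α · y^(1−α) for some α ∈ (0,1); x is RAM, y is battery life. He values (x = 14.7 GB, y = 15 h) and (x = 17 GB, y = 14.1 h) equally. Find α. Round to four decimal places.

Indifference: 14.7^α · 15^(1−α) = 17^α · 14.1^(1−α).
Rearrange to (14.7/17)^α = (14.1/15)^(1−α) and take logs: α·-0.1453659 = (1−α)·-0.0618754.
With A = -0.1453659 and B = -0.0618754: α·A = (1−α)·B, so α = B/(A+B) = -0.0618754/-0.2072413 ≈ 0.2986.

α ≈ 0.2986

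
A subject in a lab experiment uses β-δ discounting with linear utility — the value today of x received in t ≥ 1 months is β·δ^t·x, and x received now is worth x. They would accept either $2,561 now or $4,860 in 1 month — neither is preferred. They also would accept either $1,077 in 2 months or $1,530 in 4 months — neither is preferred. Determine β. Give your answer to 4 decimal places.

Both payoffs in the second observation are in the future, so β drops out: δ^2·1077 = δ^4·1530 ⇒ δ^2 = 1077/1530 = 0.70392, so δ = 0.83900.
Now use the now-vs-future pair: 2561 = β·δ·4860 gives β = 2561/(0.83900·4860) ≈ 0.6281.

β ≈ 0.6281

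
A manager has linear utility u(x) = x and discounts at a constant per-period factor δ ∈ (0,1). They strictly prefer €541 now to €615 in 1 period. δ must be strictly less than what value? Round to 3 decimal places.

δ < 0.880

Under u(x) = x this choice says 541 > δ·615.
So δ < 541/615 = 0.87967.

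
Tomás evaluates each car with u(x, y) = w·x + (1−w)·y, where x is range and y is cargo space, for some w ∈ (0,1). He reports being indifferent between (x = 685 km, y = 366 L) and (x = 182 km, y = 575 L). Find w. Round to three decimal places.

w = 0.294

Equating utilities: w·685 + (1−w)·366 = w·182 + (1−w)·575.
Rearranging, 503·w − 209·(1−w) = 0.
The marginal rate of substitution is 209/503, so w = 209/(503+209) = 0.294.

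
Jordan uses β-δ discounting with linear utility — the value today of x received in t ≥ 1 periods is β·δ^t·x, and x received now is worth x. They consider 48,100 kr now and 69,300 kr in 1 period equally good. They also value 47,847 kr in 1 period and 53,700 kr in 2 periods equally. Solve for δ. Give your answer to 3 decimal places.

δ ≈ 0.891

Both payoffs in the second observation are in the future, so β drops out: δ^1·47847 = δ^2·53700 ⇒ δ = 47847/53700 = 0.89101.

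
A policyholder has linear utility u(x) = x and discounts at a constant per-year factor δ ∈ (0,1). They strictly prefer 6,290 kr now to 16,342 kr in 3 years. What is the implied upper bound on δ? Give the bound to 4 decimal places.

δ < 0.7274

Under u(x) = x this choice says 6290 > δ^3·16342.
Hence δ^3 < 6290/16342 = 0.38490, and x ↦ x^(1/3) is increasing on (0,∞).
δ < 0.38490^(1/3) = 0.7274.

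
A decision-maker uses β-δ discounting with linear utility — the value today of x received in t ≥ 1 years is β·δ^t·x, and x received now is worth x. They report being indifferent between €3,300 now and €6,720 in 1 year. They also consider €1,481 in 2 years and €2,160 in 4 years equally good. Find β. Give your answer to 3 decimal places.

From the later pair, β·δ^2·1481 = β·δ^4·2160; dividing through, δ^2 = 1481/2160 = 0.68565, so δ = 0.82804.
The first indifference: 3300 = β·δ·6720, so β = 3300/(δ·6720) = 3300/(0.82804·6720) ≈ 0.593.

β ≈ 0.593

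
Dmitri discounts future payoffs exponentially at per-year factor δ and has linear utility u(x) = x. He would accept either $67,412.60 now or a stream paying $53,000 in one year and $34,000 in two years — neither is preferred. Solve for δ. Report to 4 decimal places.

δ ≈ 0.8300

Present value of the stream is 53000·δ + 34000·δ². Indifference gives 53000δ + 34000δ² = 67412.60.
Rearranged: 34000δ² + 53000δ − 67412.60 = 0.
By the quadratic formula (taking the positive root), δ = (−53000 + √11977113600.00) / 68000 ≈ 0.8300.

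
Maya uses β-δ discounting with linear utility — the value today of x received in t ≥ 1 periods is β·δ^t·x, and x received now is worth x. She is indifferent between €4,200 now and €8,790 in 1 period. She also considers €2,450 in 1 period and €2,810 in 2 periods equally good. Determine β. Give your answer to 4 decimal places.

The second indifference involves only future payoffs, so β cancels: β·δ^1·2450 = β·δ^2·2810, giving δ = 2450/2810 = 0.87189.
Substituting δ into 4200 = β·δ·8790: β = 4200/(7663.879) ≈ 0.5480.

β ≈ 0.5480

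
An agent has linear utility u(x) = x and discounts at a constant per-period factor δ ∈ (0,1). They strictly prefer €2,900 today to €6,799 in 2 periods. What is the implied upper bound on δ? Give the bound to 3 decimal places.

Under u(x) = x this choice says 2900 > δ^2·6799.
Hence δ^2 < 2900/6799 = 0.42653, and x ↦ x^(1/2) is increasing on (0,∞).
δ < 0.42653^(1/2) = 0.653.

δ < 0.653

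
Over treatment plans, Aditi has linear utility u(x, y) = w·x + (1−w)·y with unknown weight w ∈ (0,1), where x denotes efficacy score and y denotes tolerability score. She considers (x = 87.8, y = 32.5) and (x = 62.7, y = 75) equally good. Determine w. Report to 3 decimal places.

u(87.8,32.5) = u(62.7,75) means w·87.8 + (1−w)·32.5 = w·62.7 + (1−w)·75.
w·(87.8−62.7) = (1−w)·(75−32.5), i.e. w·25.1 = (1−w)·42.5.
The marginal rate of substitution is 42.5/25.1, so w = 42.5/(25.1+42.5) = 0.629.

w = 0.629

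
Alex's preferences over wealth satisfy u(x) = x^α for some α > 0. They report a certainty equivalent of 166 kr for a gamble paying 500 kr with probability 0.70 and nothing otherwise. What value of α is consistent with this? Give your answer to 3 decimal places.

α ≈ 0.323

The lottery's expected utility is 0.70·u(500) + 0.30·u(0) = 0.70·500^α (since u(0) = 0 for α > 0).
Setting u(166) equal to that: 166^α = 0.70·500^α ⇒ (166/500)^α = 0.70.
Take logs: α = ln 0.70 / ln(166/500) ≈ 0.32348.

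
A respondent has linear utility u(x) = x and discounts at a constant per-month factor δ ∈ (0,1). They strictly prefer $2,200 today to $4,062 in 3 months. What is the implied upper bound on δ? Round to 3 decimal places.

Comparing present values: 2200 > δ^3·4062.
Hence δ^3 < 2200/4062 = 0.54161, and x ↦ x^(1/3) is increasing on (0,∞).
δ < 0.54161^(1/3) = 0.815.

δ < 0.815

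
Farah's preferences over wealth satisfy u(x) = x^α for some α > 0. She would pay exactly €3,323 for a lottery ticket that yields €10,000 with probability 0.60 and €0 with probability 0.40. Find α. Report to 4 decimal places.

α ≈ 0.4637

The lottery's expected utility is 0.60·u(10000) + 0.40·u(0) = 0.60·10000^α (since u(0) = 0 for α > 0).
Setting u(3323) equal to that: 3323^α = 0.60·10000^α ⇒ (3323/10000)^α = 0.60.
Taking logs: α·ln(3323/10000) = ln(0.60), so α = -0.5108256 / -1.1017171 ≈ 0.4637.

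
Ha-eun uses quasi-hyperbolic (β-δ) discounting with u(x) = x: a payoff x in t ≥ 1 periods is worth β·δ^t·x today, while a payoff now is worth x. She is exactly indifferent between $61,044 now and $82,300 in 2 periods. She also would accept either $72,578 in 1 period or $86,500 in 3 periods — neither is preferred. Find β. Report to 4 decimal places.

From the later pair, β·δ^1·72578 = β·δ^3·86500; dividing through, δ^2 = 72578/86500 = 0.83905, so δ = 0.91600.
Substituting δ into 61044 = β·δ^2·82300: β = 61044/(69053.982) ≈ 0.8840.

β ≈ 0.8840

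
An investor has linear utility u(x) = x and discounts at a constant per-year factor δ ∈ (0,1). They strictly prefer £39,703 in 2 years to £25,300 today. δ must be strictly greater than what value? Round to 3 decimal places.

δ > 0.798

Under u(x) = x this choice says 25300 < δ^2·39703.
So δ^2 > 25300/39703 = 0.63723; taking the square root of both positive sides preserves the inequality.
δ > (25300/39703)^(1/2) ≈ 0.798.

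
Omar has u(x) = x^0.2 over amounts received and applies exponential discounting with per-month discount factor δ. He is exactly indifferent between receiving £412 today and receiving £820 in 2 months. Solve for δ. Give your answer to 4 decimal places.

Equating discounted utilities: u(412) = δ^2·u(820) ⇒ δ^2 = u(412)/u(820).
Since u(x) = x^0.2, δ^2 = (412/820)^0.2 = 0.50244^0.2 = 0.87140.
Hence δ = (0.87140)^(1/2) = 0.933487.

δ ≈ 0.9335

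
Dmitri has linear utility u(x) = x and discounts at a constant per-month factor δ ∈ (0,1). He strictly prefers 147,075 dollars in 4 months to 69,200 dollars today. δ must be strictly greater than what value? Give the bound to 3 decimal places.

The preference means 69200 < δ^4·147075.
So δ^4 > 69200/147075 = 0.47051; taking the 4th root of both positive sides preserves the inequality.
δ > 0.47051^(1/4) = 0.828.

δ > 0.828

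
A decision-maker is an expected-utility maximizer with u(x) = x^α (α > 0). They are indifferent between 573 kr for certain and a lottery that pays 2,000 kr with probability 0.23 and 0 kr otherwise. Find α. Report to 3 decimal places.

Since u(0) = 0, the lottery's EU is 0.23·2000^α.
Setting u(573) equal to that: 573^α = 0.23·2000^α ⇒ (573/2000)^α = 0.23.
Take logs: α = ln 0.23 / ln(573/2000) ≈ 1.17573.

α ≈ 1.176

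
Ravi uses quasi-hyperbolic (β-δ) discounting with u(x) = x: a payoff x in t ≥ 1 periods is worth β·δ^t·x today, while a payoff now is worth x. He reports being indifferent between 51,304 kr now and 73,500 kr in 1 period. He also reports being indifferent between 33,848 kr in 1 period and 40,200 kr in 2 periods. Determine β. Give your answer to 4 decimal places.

From the later pair, β·δ^1·33848 = β·δ^2·40200; dividing through, δ = 33848/40200 = 0.84199.
Now use the now-vs-future pair: 51304 = β·δ·73500 gives β = 51304/(0.84199·73500) ≈ 0.8290.

β ≈ 0.8290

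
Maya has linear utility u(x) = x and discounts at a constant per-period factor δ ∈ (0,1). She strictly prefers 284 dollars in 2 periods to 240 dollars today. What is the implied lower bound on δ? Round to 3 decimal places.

Comparing present values: 240 < δ^2·284.
So δ^2 > 240/284 = 0.84507; taking the square root of both positive sides preserves the inequality.
δ > (240/284)^(1/2) ≈ 0.919.

δ > 0.919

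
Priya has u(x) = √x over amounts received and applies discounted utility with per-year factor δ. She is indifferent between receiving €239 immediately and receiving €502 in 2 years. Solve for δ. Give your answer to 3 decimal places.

Indifference means u(239) = δ^2 · u(502), so δ^2 = u(239)/u(502).
Since u(x) = √x, δ^2 = √(239/502) = 0.69000.
So δ = 0.69000^(1/2) ≈ 0.831.

δ ≈ 0.831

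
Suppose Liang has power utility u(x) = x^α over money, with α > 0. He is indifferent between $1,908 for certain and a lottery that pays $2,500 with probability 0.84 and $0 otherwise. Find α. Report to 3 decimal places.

α ≈ 0.645

The lottery's expected utility is 0.84·u(2500) + 0.16·u(0) = 0.84·2500^α (since u(0) = 0 for α > 0).
Indifference: 1908^α = 0.84·2500^α, so (1908/2500)^α = 0.84.
Taking logs: α·ln(1908/2500) = ln(0.84), so α = -0.174353 / -0.270235 ≈ 0.645.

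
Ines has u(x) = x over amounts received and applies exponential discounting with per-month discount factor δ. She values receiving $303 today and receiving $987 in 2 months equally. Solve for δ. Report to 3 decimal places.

The payoff in 2 months is discounted by δ^2, so u(303) = δ^2·u(987) and δ^2 = u(303)/u(987).
With u(x) = x: δ^2 = 303/987 = 0.30699.
Hence δ = (0.30699)^(1/2) = 0.55407.

δ ≈ 0.554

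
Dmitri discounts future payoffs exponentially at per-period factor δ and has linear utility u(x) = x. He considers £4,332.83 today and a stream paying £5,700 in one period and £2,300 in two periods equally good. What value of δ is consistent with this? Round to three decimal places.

Present value of the stream is 5700·δ + 2300·δ². Indifference gives 5700δ + 2300δ² = 4332.83.
Rearranged: 2300δ² + 5700δ − 4332.83 = 0.
The positive root is δ = [−5700 + √(5700² + 4·2300·4332.83)] / (2·2300) = (−5700 + 8506.000)/4600 ≈ 0.610.

δ ≈ 0.610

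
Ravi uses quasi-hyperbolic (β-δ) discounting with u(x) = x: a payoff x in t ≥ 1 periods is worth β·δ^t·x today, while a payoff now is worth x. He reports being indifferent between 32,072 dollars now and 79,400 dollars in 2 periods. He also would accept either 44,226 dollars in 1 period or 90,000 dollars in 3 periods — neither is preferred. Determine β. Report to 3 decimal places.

β ≈ 0.822

From the later pair, β·δ^1·44226 = β·δ^3·90000; dividing through, δ^2 = 44226/90000 = 0.49140, so δ = 0.70100.
Substituting δ into 32072 = β·δ^2·79400: β = 32072/(39017.160) ≈ 0.822.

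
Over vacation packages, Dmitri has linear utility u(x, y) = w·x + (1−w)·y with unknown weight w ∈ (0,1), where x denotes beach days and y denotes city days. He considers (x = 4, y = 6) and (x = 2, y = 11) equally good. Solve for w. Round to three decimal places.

Equating utilities: w·4 + (1−w)·6 = w·2 + (1−w)·11.
w·(4−2) = (1−w)·(11−6), i.e. w·2 = (1−w)·5.
So w/(1−w) = 5/2 = 2.5000, giving w = 5/(2+5) = 0.714.

w = 0.714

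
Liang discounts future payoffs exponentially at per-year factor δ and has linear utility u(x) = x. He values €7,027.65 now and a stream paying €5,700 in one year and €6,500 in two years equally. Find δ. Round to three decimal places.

δ ≈ 0.690

The stream is worth 5700δ + 6500δ² today, so 5700δ + 6500δ² = 7027.65.
Rearranged: 6500δ² + 5700δ − 7027.65 = 0.
By the quadratic formula (taking the positive root), δ = (−5700 + √215208900.00) / 13000 ≈ 0.690.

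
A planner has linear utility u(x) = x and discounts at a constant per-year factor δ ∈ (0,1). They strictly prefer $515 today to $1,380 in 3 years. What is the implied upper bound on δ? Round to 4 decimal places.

δ < 0.7200

The preference means 515 > δ^3·1380.
Hence δ^3 < 515/1380 = 0.37319, and x ↦ x^(1/3) is increasing on (0,∞).
δ < (515/1380)^(1/3) ≈ 0.7200.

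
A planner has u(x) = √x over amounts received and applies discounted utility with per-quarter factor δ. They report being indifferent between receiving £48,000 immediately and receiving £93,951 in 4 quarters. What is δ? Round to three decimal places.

δ ≈ 0.919

The payoff in 4 quarters is discounted by δ^4, so u(48000) = δ^4·u(93951) and δ^4 = u(48000)/u(93951).
Since u(x) = √x, δ^4 = √(48000/93951) = 0.71478.
So δ = 0.71478^(1/4) ≈ 0.919.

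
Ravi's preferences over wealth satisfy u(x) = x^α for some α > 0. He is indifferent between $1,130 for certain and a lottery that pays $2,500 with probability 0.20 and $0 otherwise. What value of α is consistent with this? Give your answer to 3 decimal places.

Since u(0) = 0, the lottery's EU is 0.20·2500^α.
Indifference: 1130^α = 0.20·2500^α, so (1130/2500)^α = 0.20.
Take logs: α = ln 0.20 / ln(1130/2500) ≈ 2.02681.

α ≈ 2.027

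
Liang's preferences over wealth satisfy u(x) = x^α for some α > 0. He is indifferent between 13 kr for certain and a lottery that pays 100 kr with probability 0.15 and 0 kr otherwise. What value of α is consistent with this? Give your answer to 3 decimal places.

EU(lottery) = 0.15·100^α + 0.85·0 = 0.15·100^α.
Setting u(13) equal to that: 13^α = 0.15·100^α ⇒ (13/100)^α = 0.15.
Taking logs: α·ln(13/100) = ln(0.15), so α = -1.897120 / -2.040221 ≈ 0.930.

α ≈ 0.930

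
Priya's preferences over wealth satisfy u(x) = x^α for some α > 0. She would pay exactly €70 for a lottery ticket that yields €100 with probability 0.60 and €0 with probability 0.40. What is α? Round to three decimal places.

α ≈ 1.432

The lottery's expected utility is 0.60·u(100) + 0.40·u(0) = 0.60·100^α (since u(0) = 0 for α > 0).
Equating: 70^α = 0.60·100^α, i.e. 0.7000^α = 0.60.
α = ln(0.60) / ln(70/100) = -0.510826/-0.356675 ≈ 1.432.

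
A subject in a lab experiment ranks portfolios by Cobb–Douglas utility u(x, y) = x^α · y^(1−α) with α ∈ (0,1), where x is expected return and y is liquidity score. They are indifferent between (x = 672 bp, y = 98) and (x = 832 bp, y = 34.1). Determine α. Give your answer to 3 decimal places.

α ≈ 0.832

Set the two utilities equal: 672^α·98^(1−α) = 832^α·34.1^(1−α).
Taking logs: α·ln 672 + (1−α)·ln 98 = α·ln 832 + (1−α)·ln 34.1, i.e. α·-0.213574 = (1−α)·-1.055670.
Thus α·(-1.269244) = -1.055670, so α = -1.055670/-1.269244 ≈ 0.832.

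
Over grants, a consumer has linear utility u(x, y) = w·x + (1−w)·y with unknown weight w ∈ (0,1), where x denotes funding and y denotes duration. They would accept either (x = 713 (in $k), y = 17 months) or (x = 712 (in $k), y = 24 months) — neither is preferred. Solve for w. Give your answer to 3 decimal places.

Equating utilities: w·713 + (1−w)·17 = w·712 + (1−w)·24.
w·(713−712) = (1−w)·(24−17), i.e. w·1 = (1−w)·7.
The marginal rate of substitution is 7/1, so w = 7/(1+7) = 0.875.

w = 0.875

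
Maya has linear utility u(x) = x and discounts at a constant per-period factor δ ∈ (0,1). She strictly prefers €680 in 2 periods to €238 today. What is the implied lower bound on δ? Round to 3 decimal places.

δ > 0.592

The preference means 238 < δ^2·680.
So δ^2 > 238/680 = 0.35000; taking the square root of both positive sides preserves the inequality.
δ > (238/680)^(1/2) ≈ 0.592.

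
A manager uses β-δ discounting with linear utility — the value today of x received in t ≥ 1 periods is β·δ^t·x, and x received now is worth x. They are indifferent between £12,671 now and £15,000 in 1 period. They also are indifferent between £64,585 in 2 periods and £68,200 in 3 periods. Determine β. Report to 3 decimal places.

β ≈ 0.892

From the later pair, β·δ^2·64585 = β·δ^3·68200; dividing through, δ = 64585/68200 = 0.94699.
The first indifference: 12671 = β·δ·15000, so β = 12671/(δ·15000) = 12671/(0.94699·15000) ≈ 0.892.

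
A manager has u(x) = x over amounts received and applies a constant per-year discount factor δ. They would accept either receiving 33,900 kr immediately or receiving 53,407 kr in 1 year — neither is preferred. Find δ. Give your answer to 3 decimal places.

Indifference means u(33900) = δ · u(53407), so δ = u(33900)/u(53407).
With u(x) = x: δ = 33900/53407 = 0.63475.

δ ≈ 0.635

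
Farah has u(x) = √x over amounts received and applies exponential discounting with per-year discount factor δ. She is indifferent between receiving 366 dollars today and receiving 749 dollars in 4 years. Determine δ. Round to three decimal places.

The payoff in 4 years is discounted by δ^4, so u(366) = δ^4·u(749) and δ^4 = u(366)/u(749).
With u(x) = √x: δ^4 = √366/√749 = √(366/749) = 0.69904.
So δ = 0.69904^(1/4) ≈ 0.914.

δ ≈ 0.914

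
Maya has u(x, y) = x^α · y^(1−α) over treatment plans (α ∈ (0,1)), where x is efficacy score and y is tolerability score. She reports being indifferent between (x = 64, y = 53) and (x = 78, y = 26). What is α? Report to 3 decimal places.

α ≈ 0.783

Set the two utilities equal: 64^α·53^(1−α) = 78^α·26^(1−α).
Taking logs: α·ln 64 + (1−α)·ln 53 = α·ln 78 + (1−α)·ln 26, i.e. α·-0.197826 = (1−α)·-0.712195.
Thus α·(-0.910021) = -0.712195, so α = -0.712195/-0.910021 ≈ 0.783.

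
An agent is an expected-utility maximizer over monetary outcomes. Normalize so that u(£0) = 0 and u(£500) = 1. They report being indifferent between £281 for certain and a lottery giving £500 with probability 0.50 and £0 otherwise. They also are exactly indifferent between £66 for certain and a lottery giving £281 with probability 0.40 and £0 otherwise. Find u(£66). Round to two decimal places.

0.20

The first gamble pins u(£281): it must equal 0.50·1 + 0.50·0 = 0.50.
Then u(£66) = 0.40·u(£281) + 0.60·u(£0) = 0.40·0.50 + 0.60·0.00 = 0.2000.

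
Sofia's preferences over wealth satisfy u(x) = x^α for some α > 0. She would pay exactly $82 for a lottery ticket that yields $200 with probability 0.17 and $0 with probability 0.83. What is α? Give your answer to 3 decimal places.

EU(lottery) = 0.17·200^α + 0.83·0 = 0.17·200^α.
Indifference: 82^α = 0.17·200^α, so (82/200)^α = 0.17.
Taking logs: α·ln(82/200) = ln(0.17), so α = -1.771957 / -0.891598 ≈ 1.987.

α ≈ 1.987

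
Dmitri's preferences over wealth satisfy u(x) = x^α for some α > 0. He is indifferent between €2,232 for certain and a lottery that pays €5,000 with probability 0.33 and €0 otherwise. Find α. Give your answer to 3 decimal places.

α ≈ 1.375

EU(lottery) = 0.33·5000^α + 0.67·0 = 0.33·5000^α.
Setting u(2232) equal to that: 2232^α = 0.33·5000^α ⇒ (2232/5000)^α = 0.33.
Take logs: α = ln 0.33 / ln(2232/5000) ≈ 1.37459.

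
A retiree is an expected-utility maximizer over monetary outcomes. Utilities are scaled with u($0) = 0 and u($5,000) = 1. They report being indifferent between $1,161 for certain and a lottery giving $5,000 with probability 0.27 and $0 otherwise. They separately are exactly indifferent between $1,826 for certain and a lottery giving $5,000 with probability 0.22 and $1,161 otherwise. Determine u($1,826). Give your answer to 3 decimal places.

0.431

From the first indifference, u($1,161) = 0.27·u($5,000) + 0.73·u($0) = 0.27·1 + 0.73·0 = 0.27.
Then u($1,826) = 0.22·u($5,000) + 0.78·u($1,161) = 0.22·1.00 + 0.78·0.27 = 0.4306.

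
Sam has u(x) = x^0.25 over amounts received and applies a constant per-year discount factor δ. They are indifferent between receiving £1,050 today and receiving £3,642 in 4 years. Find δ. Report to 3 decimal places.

δ ≈ 0.925

Equating discounted utilities: u(1050) = δ^4·u(3642) ⇒ δ^4 = u(1050)/u(3642).
Since u(x) = x^0.25, δ^4 = (1050/3642)^0.25 = 0.28830^0.25 = 0.73276.
So δ = 0.73276^(1/4) ≈ 0.925.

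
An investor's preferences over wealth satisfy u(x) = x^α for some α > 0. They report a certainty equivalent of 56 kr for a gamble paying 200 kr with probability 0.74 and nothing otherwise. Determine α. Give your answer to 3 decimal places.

α ≈ 0.237

EU(lottery) = 0.74·200^α + 0.26·0 = 0.74·200^α.
Indifference: 56^α = 0.74·200^α, so (56/200)^α = 0.74.
Taking logs: α·ln(56/200) = ln(0.74), so α = -0.301105 / -1.272966 ≈ 0.237.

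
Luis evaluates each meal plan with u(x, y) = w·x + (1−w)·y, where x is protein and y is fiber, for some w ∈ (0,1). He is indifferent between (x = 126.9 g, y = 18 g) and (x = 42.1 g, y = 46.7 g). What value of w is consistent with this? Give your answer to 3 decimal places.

u(126.9,18) = u(42.1,46.7) means w·126.9 + (1−w)·18 = w·42.1 + (1−w)·46.7.
Rearranging, 84.8·w − 28.7·(1−w) = 0.
So w/(1−w) = 28.7/84.8 = 0.3384, giving w = 28.7/(84.8+28.7) = 0.253.

w = 0.253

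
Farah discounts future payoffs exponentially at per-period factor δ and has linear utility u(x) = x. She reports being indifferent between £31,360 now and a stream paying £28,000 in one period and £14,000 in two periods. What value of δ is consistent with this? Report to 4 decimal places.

Present value of the stream is 28000·δ + 14000·δ². Indifference gives 28000δ + 14000δ² = 31360.
So 14000δ² + 28000δ − 31360 = 0.
δ = (−28000 + √(28000² + 4·14000·31360)) / (2·14000) = (−28000 + √2540160000.00) / 28000 ≈ 0.8000.

δ ≈ 0.8000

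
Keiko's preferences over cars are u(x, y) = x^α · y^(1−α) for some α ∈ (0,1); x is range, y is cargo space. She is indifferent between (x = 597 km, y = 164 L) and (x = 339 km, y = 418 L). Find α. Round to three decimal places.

The Cobb–Douglas utilities coincide, so 597^α·164^(1−α) = 339^α·418^(1−α).
Taking logs: α·ln 597 + (1−α)·ln 164 = α·ln 339 + (1−α)·ln 418, i.e. α·0.565917 = (1−α)·0.935615.
With A = 0.565917 and B = 0.935615: α·A = (1−α)·B, so α = B/(A+B) = 0.935615/1.501532 ≈ 0.623.

α ≈ 0.623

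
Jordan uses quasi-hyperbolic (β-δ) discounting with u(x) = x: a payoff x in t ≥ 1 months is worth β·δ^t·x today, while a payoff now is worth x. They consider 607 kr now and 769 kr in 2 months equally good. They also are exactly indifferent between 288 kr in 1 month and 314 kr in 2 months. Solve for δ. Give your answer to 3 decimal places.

δ ≈ 0.917

From the later pair, β·δ^1·288 = β·δ^2·314; dividing through, δ = 288/314 = 0.91720.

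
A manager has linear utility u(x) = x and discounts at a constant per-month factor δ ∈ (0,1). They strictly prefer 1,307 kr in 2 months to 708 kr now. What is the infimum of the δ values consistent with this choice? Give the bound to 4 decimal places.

Under u(x) = x this choice says 708 < δ^2·1307.
Dividing by 1307: δ^2 > 0.54170. Both sides are positive, so the square root keeps the direction.
δ > 0.54170^(1/2) = 0.7360.

δ > 0.7360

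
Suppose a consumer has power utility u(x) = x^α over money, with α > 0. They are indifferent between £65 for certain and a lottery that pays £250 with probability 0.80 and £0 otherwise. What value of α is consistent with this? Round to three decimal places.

α ≈ 0.166

Since u(0) = 0, the lottery's EU is 0.80·250^α.
Indifference: 65^α = 0.80·250^α, so (65/250)^α = 0.80.
Take logs: α = ln 0.80 / ln(65/250) ≈ 0.16565.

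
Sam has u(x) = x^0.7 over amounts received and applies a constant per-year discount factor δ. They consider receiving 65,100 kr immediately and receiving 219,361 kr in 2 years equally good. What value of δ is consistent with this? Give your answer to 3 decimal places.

δ ≈ 0.654

Indifference means u(65100) = δ^2 · u(219361), so δ^2 = u(65100)/u(219361).
Since u(x) = x^0.7, δ^2 = (65100/219361)^0.7 = 0.29677^0.7 = 0.42726.
Taking the square root: δ = 0.42726^(1/2) ≈ 0.654.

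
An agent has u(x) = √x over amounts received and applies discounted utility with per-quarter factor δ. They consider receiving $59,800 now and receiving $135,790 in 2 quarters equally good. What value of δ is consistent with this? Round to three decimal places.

δ ≈ 0.815

Equating discounted utilities: u(59800) = δ^2·u(135790) ⇒ δ^2 = u(59800)/u(135790).
Since u(x) = √x, δ^2 = √(59800/135790) = 0.66362.
Taking the square root: δ = 0.66362^(1/2) ≈ 0.815.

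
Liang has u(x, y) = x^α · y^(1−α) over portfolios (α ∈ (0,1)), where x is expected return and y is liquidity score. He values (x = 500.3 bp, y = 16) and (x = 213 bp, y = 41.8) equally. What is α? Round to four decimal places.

Set the two utilities equal: 500.3^α·16^(1−α) = 213^α·41.8^(1−α).
Rearrange to (500.3/213)^α = (41.8/16)^(1−α) and take logs: α·0.8539158 = (1−α)·0.9603076.
With A = 0.8539158 and B = 0.9603076: α·A = (1−α)·B, so α = B/(A+B) = 0.9603076/1.8142234 ≈ 0.5293.

α ≈ 0.5293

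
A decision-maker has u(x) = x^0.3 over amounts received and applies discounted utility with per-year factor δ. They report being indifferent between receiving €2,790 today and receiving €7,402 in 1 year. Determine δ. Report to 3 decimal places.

δ ≈ 0.746

Indifference means u(2790) = δ · u(7402), so δ = u(2790)/u(7402).
With u(x) = x^0.3: δ = 2790^0.3/7402^0.3 = (2790/7402)^0.3 = 0.74624.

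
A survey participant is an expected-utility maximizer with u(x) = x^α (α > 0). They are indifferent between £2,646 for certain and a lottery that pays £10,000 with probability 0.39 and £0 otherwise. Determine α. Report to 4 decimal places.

α ≈ 0.7082

The lottery's expected utility is 0.39·u(10000) + 0.61·u(0) = 0.39·10000^α (since u(0) = 0 for α > 0).
Indifference: 2646^α = 0.39·10000^α, so (2646/10000)^α = 0.39.
Taking logs: α·ln(2646/10000) = ln(0.39), so α = -0.9416085 / -1.3295360 ≈ 0.7082.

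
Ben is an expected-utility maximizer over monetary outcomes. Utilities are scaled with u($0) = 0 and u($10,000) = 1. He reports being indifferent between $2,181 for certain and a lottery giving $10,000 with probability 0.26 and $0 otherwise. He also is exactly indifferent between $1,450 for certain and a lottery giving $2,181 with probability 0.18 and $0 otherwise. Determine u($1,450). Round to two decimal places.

0.05

The first gamble pins u($2,181): it must equal 0.26·1 + 0.74·0 = 0.26.
The second indifference gives u($1,450) = 0.18·u($2,181) + 0.82·u($0) = 0.18·0.26 + 0.82·0.00 = 0.0468.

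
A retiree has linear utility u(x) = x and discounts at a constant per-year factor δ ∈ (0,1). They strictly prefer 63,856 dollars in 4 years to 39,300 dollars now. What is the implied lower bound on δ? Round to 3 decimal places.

δ > 0.886

Under u(x) = x this choice says 39300 < δ^4·63856.
Hence δ^4 > 39300/63856 = 0.61545, and x ↦ x^(1/4) is increasing on (0,∞).
δ > (39300/63856)^(1/4) ≈ 0.886.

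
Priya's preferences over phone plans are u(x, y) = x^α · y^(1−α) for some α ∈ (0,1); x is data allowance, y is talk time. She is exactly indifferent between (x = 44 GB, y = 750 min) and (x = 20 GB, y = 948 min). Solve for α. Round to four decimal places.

α ≈ 0.2291

Set the two utilities equal: 44^α·750^(1−α) = 20^α·948^(1−α).
Rearrange to (44/20)^α = (948/750)^(1−α) and take logs: α·0.7884574 = (1−α)·0.2342813.
With A = 0.7884574 and B = 0.2342813: α·A = (1−α)·B, so α = B/(A+B) = 0.2342813/1.0227387 ≈ 0.2291.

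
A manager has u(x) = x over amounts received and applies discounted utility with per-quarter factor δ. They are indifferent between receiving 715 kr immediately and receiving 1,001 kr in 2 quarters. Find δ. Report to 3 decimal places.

Equating discounted utilities: u(715) = δ^2·u(1001) ⇒ δ^2 = u(715)/u(1001).
With u(x) = x: δ^2 = 715/1001 = 0.71429.
Hence δ = (0.71429)^(1/2) = 0.84515.

δ ≈ 0.845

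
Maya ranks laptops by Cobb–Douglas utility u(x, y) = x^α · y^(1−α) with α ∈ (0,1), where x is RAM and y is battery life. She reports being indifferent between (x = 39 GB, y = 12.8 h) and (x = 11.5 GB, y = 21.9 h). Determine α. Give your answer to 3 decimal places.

α ≈ 0.305

Set the two utilities equal: 39^α·12.8^(1−α) = 11.5^α·21.9^(1−α).
Rearrange to (39/11.5)^α = (21.9/12.8)^(1−α) and take logs: α·1.221215 = (1−α)·0.537041.
Thus α·(1.758256) = 0.537041, so α = 0.537041/1.758256 ≈ 0.305.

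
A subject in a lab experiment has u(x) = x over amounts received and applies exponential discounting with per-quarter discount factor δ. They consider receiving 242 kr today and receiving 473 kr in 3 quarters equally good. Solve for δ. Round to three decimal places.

δ ≈ 0.800

The payoff in 3 quarters is discounted by δ^3, so u(242) = δ^3·u(473) and δ^3 = u(242)/u(473).
With u(x) = x: δ^3 = 242/473 = 0.51163.
Taking the cube root: δ = 0.51163^(1/3) ≈ 0.800.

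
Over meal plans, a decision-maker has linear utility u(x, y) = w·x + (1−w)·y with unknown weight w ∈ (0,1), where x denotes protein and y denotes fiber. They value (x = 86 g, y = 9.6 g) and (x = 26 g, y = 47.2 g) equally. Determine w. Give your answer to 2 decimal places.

w = 0.39

Equating utilities: w·86 + (1−w)·9.6 = w·26 + (1−w)·47.2.
w·(86−26) = (1−w)·(47.2−9.6), i.e. w·60 = (1−w)·37.6.
Hence w = 37.6/(60+37.6) = 37.6/97.6 = 0.39.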